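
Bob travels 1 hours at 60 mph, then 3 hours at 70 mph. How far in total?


Leg 1 distance:
60 x 1 = 60 miles
Leg 2 distance:
70 x 3 = 210 miles
Total distance:
60 + 210 = 270 miles

270 miles


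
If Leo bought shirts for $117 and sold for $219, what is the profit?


Selling price = $219
Cost price = $117
Profit = selling price - cost price:
Profit = $219 - $117 = $102

$102


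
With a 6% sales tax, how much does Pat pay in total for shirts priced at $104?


Calculate the tax:
6% of $104 = $6.24
Add tax to price:
$104 + $6.24 = $110.24

$110.24


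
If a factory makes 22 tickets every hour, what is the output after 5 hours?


Production rate: 22 tickets per hour
Time: 5 hours
Total: 22 x 5 = 110 tickets

110 tickets


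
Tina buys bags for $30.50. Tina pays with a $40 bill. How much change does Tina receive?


Start with the amount paid:
$40
Subtract the price:
$40 - $30.50 = $9.50

$9.50


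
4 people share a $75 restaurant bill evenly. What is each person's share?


Total bill: $75
Number of people: 4
Each pays: $75 / 4 = $18.75

$18.75


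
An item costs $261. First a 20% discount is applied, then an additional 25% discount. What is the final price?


First discount:
20% of $261 = $52.20
Price after first discount:
$261 - $52.20 = $208.80
Second discount:
25% of $208.80 = $52.20
Final price:
$208.80 - $52.20 = $156.60

$156.60


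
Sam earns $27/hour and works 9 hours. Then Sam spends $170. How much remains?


Calculate earnings:
9 x $27 = $243
Subtract spending:
$243 - $170 = $73

$73


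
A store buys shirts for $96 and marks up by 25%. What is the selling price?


Calculate the markup amount:
25% of $96 = $24
Add to cost:
$96 + $24 = $120

$120


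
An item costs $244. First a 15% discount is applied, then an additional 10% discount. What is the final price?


First discount:
15% of $244 = $36.60
Price after first discount:
$244 - $36.60 = $207.40
Second discount:
10% of $207.40 = $20.74
Final price:
$207.40 - $20.74 = $186.66

$186.66


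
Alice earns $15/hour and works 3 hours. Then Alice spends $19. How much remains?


Calculate earnings:
3 x $15 = $45
Subtract spending:
$45 - $19 = $26

$26


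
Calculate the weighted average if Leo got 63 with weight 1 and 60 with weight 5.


Weighted sum:
1 x 63 + 5 x 60 = 363
Total weight:
1 + 5 = 6
Weighted average:
363 / 6 = 60.5

60.5


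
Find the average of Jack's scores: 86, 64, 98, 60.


Add the scores:
86 + 64 + 98 + 60 = 308
Divide by the number of tests:
308 / 4 = 77

77


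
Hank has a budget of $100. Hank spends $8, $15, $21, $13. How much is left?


Add up expenses:
$8 + $15 + $21 + $13 = $57
Subtract from budget:
$100 - $57 = $43

$43


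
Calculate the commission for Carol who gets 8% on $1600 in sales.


Convert rate to decimal:
8% = 0.08
Multiply by sales:
$1600 x 0.08 = $128

$128


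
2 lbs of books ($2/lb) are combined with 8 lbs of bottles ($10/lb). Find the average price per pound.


Cost of books:
2 x $2 = $4
Cost of bottles:
8 x $10 = $80
Total cost: $4 + $80 = $84
Total weight: 10 lbs
Average: $84 / 10 = $8.40/lb

$8.40/lb


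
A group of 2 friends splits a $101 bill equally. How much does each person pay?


Total bill: $101
Number of people: 2
Each pays: $101 / 2 = $50.50

$50.50


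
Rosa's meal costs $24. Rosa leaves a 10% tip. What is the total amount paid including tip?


Calculate the tip:
10% of $24 = $2.40
Add tip to meal cost:
$24 + $2.40 = $26.40

$26.40


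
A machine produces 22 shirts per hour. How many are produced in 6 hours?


Production rate: 22 shirts per hour
Time: 6 hours
Total: 22 x 6 = 132 shirts

132 shirts


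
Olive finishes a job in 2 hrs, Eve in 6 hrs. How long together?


Olive's rate: 1/2 of the job per hour
Eve's rate: 1/6 of the job per hour
Combined rate: 1/2 + 1/6 = 2/3 per hour
Time = 1 / (2/3) = 3/2 = 1.5 hours

1.5 hours


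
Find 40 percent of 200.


Convert percentage to decimal:
40% = 0.4
Multiply:
200 x 0.4 = 80

80


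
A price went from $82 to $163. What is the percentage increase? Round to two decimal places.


Find the absolute change:
|163 - 82| = 81
Divide by original and multiply by 100:
81 / 82 x 100 = 98.7804...% ≈ 98.78%

98.78%


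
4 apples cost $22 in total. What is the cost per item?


Total cost: $22
Number of items: 4
Unit price: $22 / 4 = $5.50

$5.50


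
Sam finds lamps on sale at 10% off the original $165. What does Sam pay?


Calculate the discount amount:
10% of $165 = $16.50
Subtract from original:
$165 - $16.50 = $148.50

$148.50


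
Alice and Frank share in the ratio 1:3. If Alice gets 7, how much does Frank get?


Find the multiplier:
7 / 1 = 7
Apply to Frank's share:
3 x 7 = 21

21


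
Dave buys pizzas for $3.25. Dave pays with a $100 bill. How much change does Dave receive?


Start with the amount paid:
$100
Subtract the price:
$100 - $3.25 = $96.75

$96.75


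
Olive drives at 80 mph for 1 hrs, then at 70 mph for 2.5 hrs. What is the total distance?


Leg 1 distance:
80 x 1 = 80 miles
Leg 2 distance:
70 x 2.5 = 175 miles
Total distance:
80 + 175 = 255 miles

255 miles


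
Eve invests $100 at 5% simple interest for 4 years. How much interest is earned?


Use the formula I = P x R x T / 100
P x R x T = 100 x 5 x 4 = 2000
I = 2000 / 100 = $20

$20


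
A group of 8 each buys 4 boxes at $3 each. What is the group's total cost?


Cost per person:
4 x $3 = $12
Group total:
8 x $12 = $96

$96


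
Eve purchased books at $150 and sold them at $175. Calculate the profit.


Selling price = $175
Cost price = $150
Profit = selling price - cost price:
Profit = $175 - $150 = $25

$25


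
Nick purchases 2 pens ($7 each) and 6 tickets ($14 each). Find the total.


Cost of pens:
2 x $7 = $14
Cost of tickets:
6 x $14 = $84
Add both:
$14 + $84 = $98

$98


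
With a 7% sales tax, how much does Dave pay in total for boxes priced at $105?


Calculate the tax:
7% of $105 = $7.35
Add tax to price:
$105 + $7.35 = $112.35

$112.35


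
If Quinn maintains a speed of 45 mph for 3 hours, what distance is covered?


Use the formula: distance = speed x time
Speed = 45 mph, Time = 3 hours
45 x 3 = 135 miles

135 miles


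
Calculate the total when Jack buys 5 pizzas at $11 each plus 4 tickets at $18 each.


Cost of pizzas:
5 x $11 = $55
Cost of tickets:
4 x $18 = $72
Add both:
$55 + $72 = $127

$127


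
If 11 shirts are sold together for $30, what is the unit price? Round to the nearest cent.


Total cost: $30
Number of items: 11
Unit price: $30 / 11 = $2.7272... ≈ $2.73

$2.73


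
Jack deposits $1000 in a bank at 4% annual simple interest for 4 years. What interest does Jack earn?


Use the formula I = P x R x T / 100
P x R x T = 1000 x 4 x 4 = 16000
I = 16000 / 100 = $160

$160


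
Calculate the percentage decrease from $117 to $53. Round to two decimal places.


Find the absolute change:
|53 - 117| = 64
Divide by original and multiply by 100:
64 / 117 x 100 = 54.7008...% ≈ 54.7%

54.7%


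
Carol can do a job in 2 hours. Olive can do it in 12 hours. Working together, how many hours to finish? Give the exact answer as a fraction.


Carol's rate: 1/2 of the job per hour
Olive's rate: 1/12 of the job per hour
Combined rate: 1/2 + 1/12 = 7/12 per hour
Time = 1 / (7/12) = 12/7 hours (≈ 1.71 hours)

12/7 hours


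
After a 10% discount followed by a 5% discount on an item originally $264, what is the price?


First discount:
10% of $264 = $26.40
Price after first discount:
$264 - $26.40 = $237.60
Second discount:
5% of $237.60 = $11.88
Final price:
$237.60 - $11.88 = $225.72

$225.72


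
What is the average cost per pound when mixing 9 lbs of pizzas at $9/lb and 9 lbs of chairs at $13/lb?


Cost of pizzas:
9 x $9 = $81
Cost of chairs:
9 x $13 = $117
Total cost: $81 + $117 = $198
Total weight: 18 lbs
Average: $198 / 18 = $11/lb

$11/lb


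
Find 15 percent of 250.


Convert percentage to decimal:
15% = 0.15
Multiply:
250 x 0.15 = 37.5

37.5


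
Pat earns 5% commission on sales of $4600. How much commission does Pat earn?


Convert rate to decimal:
5% = 0.05
Multiply by sales:
$4600 x 0.05 = $230

$230


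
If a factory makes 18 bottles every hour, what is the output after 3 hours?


Production rate: 18 bottles per hour
Time: 3 hours
Total: 18 x 3 = 54 bottles

54 bottles


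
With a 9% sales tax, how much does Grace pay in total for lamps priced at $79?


Calculate the tax:
9% of $79 = $7.11
Add tax to price:
$79 + $7.11 = $86.11

$86.11


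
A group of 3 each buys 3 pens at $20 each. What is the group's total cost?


Cost per person:
3 x $20 = $60
Group total:
3 x $60 = $180

$180


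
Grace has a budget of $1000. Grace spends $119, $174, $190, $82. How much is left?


Add up expenses:
$119 + $174 + $190 + $82 = $565
Subtract from budget:
$1000 - $565 = $435

$435


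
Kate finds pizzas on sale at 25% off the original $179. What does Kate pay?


Calculate the discount amount:
25% of $179 = $44.75
Subtract from original:
$179 - $44.75 = $134.25

$134.25


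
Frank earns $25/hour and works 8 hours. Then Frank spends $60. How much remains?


Calculate earnings:
8 x $25 = $200
Subtract spending:
$200 - $60 = $140

$140


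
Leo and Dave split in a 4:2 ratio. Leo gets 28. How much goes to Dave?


Find the multiplier:
28 / 4 = 7
Apply to Dave's share:
2 x 7 = 14

14


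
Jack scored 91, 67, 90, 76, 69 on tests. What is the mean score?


Add the scores:
91 + 67 + 90 + 76 + 69 = 393
Divide by the number of tests:
393 / 5 = 78.6

78.6


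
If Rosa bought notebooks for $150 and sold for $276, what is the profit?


Selling price = $276
Cost price = $150
Profit = selling price - cost price:
Profit = $276 - $150 = $126

$126


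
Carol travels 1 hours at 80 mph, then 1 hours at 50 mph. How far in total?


Leg 1 distance:
80 x 1 = 80 miles
Leg 2 distance:
50 x 1 = 50 miles
Total distance:
80 + 50 = 130 miles

130 miles


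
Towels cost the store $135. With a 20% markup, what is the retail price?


Calculate the markup amount:
20% of $135 = $27
Add to cost:
$135 + $27 = $162

$162


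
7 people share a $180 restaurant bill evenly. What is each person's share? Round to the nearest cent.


Total bill: $180
Number of people: 7
Each pays: $180 / 7 = $25.7142... ≈ $25.71

$25.71


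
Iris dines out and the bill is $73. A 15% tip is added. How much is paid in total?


Calculate the tip:
15% of $73 = $10.95
Add tip to meal cost:
$73 + $10.95 = $83.95

$83.95


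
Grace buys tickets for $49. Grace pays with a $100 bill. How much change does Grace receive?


Start with the amount paid:
$100
Subtract the price:
$100 - $49 = $51

$51


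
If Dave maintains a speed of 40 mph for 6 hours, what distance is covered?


Use the formula: distance = speed x time
Speed = 40 mph, Time = 6 hours
40 x 6 = 240 miles

240 miles


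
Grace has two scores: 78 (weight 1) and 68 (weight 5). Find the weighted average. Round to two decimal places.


Weighted sum:
1 x 78 + 5 x 68 = 418
Total weight:
1 + 5 = 6
Weighted average:
418 / 6 = 69.6666... ≈ 69.67

69.67


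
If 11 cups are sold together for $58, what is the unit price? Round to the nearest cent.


Total cost: $58
Number of items: 11
Unit price: $58 / 11 = $5.2727... ≈ $5.27

$5.27


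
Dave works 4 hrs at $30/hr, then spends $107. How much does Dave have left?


Calculate earnings:
4 x $30 = $120
Subtract spending:
$120 - $107 = $13

$13


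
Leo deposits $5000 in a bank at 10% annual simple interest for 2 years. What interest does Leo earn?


Use the formula I = P x R x T / 100
P x R x T = 5000 x 10 x 2 = 100000
I = 100000 / 100 = $1000

$1000


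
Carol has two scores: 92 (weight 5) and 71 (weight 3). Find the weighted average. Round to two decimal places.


Weighted sum:
5 x 92 + 3 x 71 = 673
Total weight:
5 + 3 = 8
Weighted average:
673 / 8 = 84.125 ≈ 84.13

84.13


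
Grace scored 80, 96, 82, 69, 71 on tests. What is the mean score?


Add the scores:
80 + 96 + 82 + 69 + 71 = 398
Divide by the number of tests:
398 / 5 = 79.6

79.6


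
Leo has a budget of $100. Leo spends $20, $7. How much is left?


Add up expenses:
$20 + $7 = $27
Subtract from budget:
$100 - $27 = $73

$73


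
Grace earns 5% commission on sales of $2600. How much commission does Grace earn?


Convert rate to decimal:
5% = 0.05
Multiply by sales:
$2600 x 0.05 = $130

$130


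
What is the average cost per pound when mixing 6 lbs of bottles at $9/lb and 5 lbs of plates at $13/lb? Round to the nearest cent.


Cost of bottles:
6 x $9 = $54
Cost of plates:
5 x $13 = $65
Total cost: $54 + $65 = $119
Total weight: 11 lbs
Average: $119 / 11 = $10.8181... ≈ $10.82/lb

$10.82/lb


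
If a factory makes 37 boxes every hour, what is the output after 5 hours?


Production rate: 37 boxes per hour
Time: 5 hours
Total: 37 x 5 = 185 boxes

185 boxes


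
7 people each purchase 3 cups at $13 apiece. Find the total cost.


Cost per person:
3 x $13 = $39
Group total:
7 x $39 = $273

$273


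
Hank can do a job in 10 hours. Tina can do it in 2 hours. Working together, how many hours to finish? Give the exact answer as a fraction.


Hank's rate: 1/10 of the job per hour
Tina's rate: 1/2 of the job per hour
Combined rate: 1/10 + 1/2 = 3/5 per hour
Time = 1 / (3/5) = 5/3 hours (≈ 1.67 hours)

5/3 hours


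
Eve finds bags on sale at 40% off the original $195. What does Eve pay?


Calculate the discount amount:
40% of $195 = $78
Subtract from original:
$195 - $78 = $117

$117


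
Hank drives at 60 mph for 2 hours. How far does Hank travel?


Use the formula: distance = speed x time
Speed = 60 mph, Time = 2 hours
60 x 2 = 120 miles

120 miles


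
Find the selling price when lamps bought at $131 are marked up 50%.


Calculate the markup amount:
50% of $131 = $65.50
Add to cost:
$131 + $65.50 = $196.50

$196.50


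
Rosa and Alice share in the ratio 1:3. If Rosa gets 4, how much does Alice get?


Find the multiplier:
4 / 1 = 4
Apply to Alice's share:
3 x 4 = 12

12


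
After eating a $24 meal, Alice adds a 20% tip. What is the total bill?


Calculate the tip:
20% of $24 = $4.80
Add tip to meal cost:
$24 + $4.80 = $28.80

$28.80


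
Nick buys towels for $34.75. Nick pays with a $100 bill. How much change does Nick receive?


Start with the amount paid:
$100
Subtract the price:
$100 - $34.75 = $65.25

$65.25


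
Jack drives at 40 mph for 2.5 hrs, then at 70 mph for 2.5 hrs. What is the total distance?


Leg 1 distance:
40 x 2.5 = 100 miles
Leg 2 distance:
70 x 2.5 = 175 miles
Total distance:
100 + 175 = 275 miles

275 miles


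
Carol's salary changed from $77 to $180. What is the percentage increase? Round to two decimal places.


Find the absolute change:
|180 - 77| = 103
Divide by original and multiply by 100:
103 / 77 x 100 = 133.7662...% ≈ 133.77%

133.77%


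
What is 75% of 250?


Convert percentage to decimal:
75% = 0.75
Multiply:
250 x 0.75 = 187.5

187.5


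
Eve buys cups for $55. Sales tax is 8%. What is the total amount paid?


Calculate the tax:
8% of $55 = $4.40
Add tax to price:
$55 + $4.40 = $59.40

$59.40


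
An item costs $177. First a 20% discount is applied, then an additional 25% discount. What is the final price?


First discount:
20% of $177 = $35.40
Price after first discount:
$177 - $35.40 = $141.60
Second discount:
25% of $141.60 = $35.40
Final price:
$141.60 - $35.40 = $106.20

$106.20


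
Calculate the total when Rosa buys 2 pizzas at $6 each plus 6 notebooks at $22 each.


Cost of pizzas:
2 x $6 = $12
Cost of notebooks:
6 x $22 = $132
Add both:
$12 + $132 = $144

$144


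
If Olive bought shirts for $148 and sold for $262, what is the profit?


Selling price = $262
Cost price = $148
Profit = selling price - cost price:
Profit = $262 - $148 = $114

$114


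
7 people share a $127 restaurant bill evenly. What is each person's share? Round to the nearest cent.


Total bill: $127
Number of people: 7
Each pays: $127 / 7 = $18.1428... ≈ $18.14

$18.14


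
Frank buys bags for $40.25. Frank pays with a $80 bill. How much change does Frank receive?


Start with the amount paid:
$80
Subtract the price:
$80 - $40.25 = $39.75

$39.75


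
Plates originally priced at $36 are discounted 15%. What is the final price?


Calculate the discount amount:
15% of $36 = $5.40
Subtract from original:
$36 - $5.40 = $30.60

$30.60


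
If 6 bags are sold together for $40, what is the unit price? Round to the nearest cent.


Total cost: $40
Number of items: 6
Unit price: $40 / 6 = $6.6666... ≈ $6.67

$6.67


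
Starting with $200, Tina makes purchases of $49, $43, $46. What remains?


Add up expenses:
$49 + $43 + $46 = $138
Subtract from budget:
$200 - $138 = $62

$62


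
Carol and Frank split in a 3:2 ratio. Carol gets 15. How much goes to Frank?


Find the multiplier:
15 / 3 = 5
Apply to Frank's share:
2 x 5 = 10

10


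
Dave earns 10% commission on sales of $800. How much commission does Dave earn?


Convert rate to decimal:
10% = 0.1
Multiply by sales:
$800 x 0.1 = $80

$80


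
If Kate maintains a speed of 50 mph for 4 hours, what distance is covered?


Use the formula: distance = speed x time
Speed = 50 mph, Time = 4 hours
50 x 4 = 200 miles

200 miles


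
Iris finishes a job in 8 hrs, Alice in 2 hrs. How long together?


Iris's rate: 1/8 of the job per hour
Alice's rate: 1/2 of the job per hour
Combined rate: 1/8 + 1/2 = 5/8 per hour
Time = 1 / (5/8) = 8/5 = 1.6 hours

1.6 hours


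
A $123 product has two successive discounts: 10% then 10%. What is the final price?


First discount:
10% of $123 = $12.30
Price after first discount:
$123 - $12.30 = $110.70
Second discount:
10% of $110.70 = $11.07
Final price:
$110.70 - $11.07 = $99.63

$99.63


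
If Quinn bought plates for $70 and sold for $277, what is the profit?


Selling price = $277
Cost price = $70
Profit = selling price - cost price:
Profit = $277 - $70 = $207

$207


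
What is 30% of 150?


Convert percentage to decimal:
30% = 0.3
Multiply:
150 x 0.3 = 45

45


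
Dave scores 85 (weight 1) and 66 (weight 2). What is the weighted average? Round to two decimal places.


Weighted sum:
1 x 85 + 2 x 66 = 217
Total weight:
1 + 2 = 3
Weighted average:
217 / 3 = 72.3333... ≈ 72.33

72.33


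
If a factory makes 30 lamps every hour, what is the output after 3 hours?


Production rate: 30 lamps per hour
Time: 3 hours
Total: 30 x 3 = 90 lamps

90 lamps


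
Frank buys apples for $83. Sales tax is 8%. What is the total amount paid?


Calculate the tax:
8% of $83 = $6.64
Add tax to price:
$83 + $6.64 = $89.64

$89.64


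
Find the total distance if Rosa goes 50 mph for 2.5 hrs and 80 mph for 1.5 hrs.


Leg 1 distance:
50 x 2.5 = 125 miles
Leg 2 distance:
80 x 1.5 = 120 miles
Total distance:
125 + 120 = 245 miles

245 miles


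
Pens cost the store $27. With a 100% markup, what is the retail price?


Calculate the markup amount:
100% of $27 = $27
Add to cost:
$27 + $27 = $54

$54


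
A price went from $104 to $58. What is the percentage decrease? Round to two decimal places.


Find the absolute change:
|58 - 104| = 46
Divide by original and multiply by 100:
46 / 104 x 100 = 44.2307...% ≈ 44.23%

44.23%


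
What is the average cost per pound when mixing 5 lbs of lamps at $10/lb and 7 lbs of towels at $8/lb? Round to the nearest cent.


Cost of lamps:
5 x $10 = $50
Cost of towels:
7 x $8 = $56
Total cost: $50 + $56 = $106
Total weight: 12 lbs
Average: $106 / 12 = $8.8333... ≈ $8.83/lb

$8.83/lb


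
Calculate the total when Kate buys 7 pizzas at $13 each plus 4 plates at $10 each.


Cost of pizzas:
7 x $13 = $91
Cost of plates:
4 x $10 = $40
Add both:
$91 + $40 = $131

$131


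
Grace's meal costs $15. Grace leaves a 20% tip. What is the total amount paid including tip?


Calculate the tip:
20% of $15 = $3
Add tip to meal cost:
$15 + $3 = $18

$18


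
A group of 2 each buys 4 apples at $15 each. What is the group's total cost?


Cost per person:
4 x $15 = $60
Group total:
2 x $60 = $120

$120


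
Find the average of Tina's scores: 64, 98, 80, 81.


Add the scores:
64 + 98 + 80 + 81 = 323
Divide by the number of tests:
323 / 4 = 80.75

80.75


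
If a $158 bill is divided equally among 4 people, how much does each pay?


Total bill: $158
Number of people: 4
Each pays: $158 / 4 = $39.50

$39.50


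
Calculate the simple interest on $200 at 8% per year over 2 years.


Use the formula I = P x R x T / 100
P x R x T = 200 x 8 x 2 = 3200
I = 3200 / 100 = $32

$32


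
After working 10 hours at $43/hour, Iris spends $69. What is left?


Calculate earnings:
10 x $43 = $430
Subtract spending:
$430 - $69 = $361

$361


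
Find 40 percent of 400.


Convert percentage to decimal:
40% = 0.4
Multiply:
400 x 0.4 = 160

160


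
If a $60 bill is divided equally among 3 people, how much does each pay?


Total bill: $60
Number of people: 3
Each pays: $60 / 3 = $20

$20


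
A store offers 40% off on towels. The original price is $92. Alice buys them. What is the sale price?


Calculate the discount amount:
40% of $92 = $36.80
Subtract from original:
$92 - $36.80 = $55.20

$55.20


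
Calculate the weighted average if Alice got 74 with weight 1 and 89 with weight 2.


Weighted sum:
1 x 74 + 2 x 89 = 252
Total weight:
1 + 2 = 3
Weighted average:
252 / 3 = 84

84


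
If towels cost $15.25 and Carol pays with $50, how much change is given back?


Start with the amount paid:
$50
Subtract the price:
$50 - $15.25 = $34.75

$34.75


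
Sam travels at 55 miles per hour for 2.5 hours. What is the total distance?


Use the formula: distance = speed x time
Speed = 55 mph, Time = 2.5 hours
55 x 2.5 = 137.5 miles

137.5 miles


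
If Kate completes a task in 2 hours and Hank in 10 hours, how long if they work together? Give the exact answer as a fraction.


Kate's rate: 1/2 of the job per hour
Hank's rate: 1/10 of the job per hour
Combined rate: 1/2 + 1/10 = 3/5 per hour
Time = 1 / (3/5) = 5/3 hours (≈ 1.67 hours)

5/3 hours


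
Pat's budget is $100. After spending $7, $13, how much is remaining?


Add up expenses:
$7 + $13 = $20
Subtract from budget:
$100 - $20 = $80

$80


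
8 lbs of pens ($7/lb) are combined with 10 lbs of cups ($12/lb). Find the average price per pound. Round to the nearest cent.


Cost of pens:
8 x $7 = $56
Cost of cups:
10 x $12 = $120
Total cost: $56 + $120 = $176
Total weight: 18 lbs
Average: $176 / 18 = $9.7777... ≈ $9.78/lb

$9.78/lb


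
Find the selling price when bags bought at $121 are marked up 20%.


Calculate the markup amount:
20% of $121 = $24.20
Add to cost:
$121 + $24.20 = $145.20

$145.20


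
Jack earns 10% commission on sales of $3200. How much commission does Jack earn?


Convert rate to decimal:
10% = 0.1
Multiply by sales:
$3200 x 0.1 = $320

$320


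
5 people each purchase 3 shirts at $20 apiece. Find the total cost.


Cost per person:
3 x $20 = $60
Group total:
5 x $60 = $300

$300


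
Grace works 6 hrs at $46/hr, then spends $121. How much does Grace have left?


Calculate earnings:
6 x $46 = $276
Subtract spending:
$276 - $121 = $155

$155


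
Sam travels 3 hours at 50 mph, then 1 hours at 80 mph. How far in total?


Leg 1 distance:
50 x 3 = 150 miles
Leg 2 distance:
80 x 1 = 80 miles
Total distance:
150 + 80 = 230 miles

230 miles


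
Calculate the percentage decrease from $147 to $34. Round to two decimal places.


Find the absolute change:
|34 - 147| = 113
Divide by original and multiply by 100:
113 / 147 x 100 = 76.8707...% ≈ 76.87%

76.87%


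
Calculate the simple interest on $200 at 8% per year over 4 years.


Use the formula I = P x R x T / 100
P x R x T = 200 x 8 x 4 = 6400
I = 6400 / 100 = $64

$64


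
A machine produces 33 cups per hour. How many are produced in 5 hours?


Production rate: 33 cups per hour
Time: 5 hours
Total: 33 x 5 = 165 cups

165 cups


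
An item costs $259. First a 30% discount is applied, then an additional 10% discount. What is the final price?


First discount:
30% of $259 = $77.70
Price after first discount:
$259 - $77.70 = $181.30
Second discount:
10% of $181.30 = $18.13
Final price:
$181.30 - $18.13 = $163.17

$163.17


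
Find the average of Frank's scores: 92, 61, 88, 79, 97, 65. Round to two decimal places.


Add the scores:
92 + 61 + 88 + 79 + 97 + 65 = 482
Divide by the number of tests:
482 / 6 = 80.3333... ≈ 80.33

80.33


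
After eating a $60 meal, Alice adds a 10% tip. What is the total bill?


Calculate the tip:
10% of $60 = $6
Add tip to meal cost:
$60 + $6 = $66

$66


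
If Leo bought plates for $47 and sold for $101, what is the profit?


Selling price = $101
Cost price = $47
Profit = selling price - cost price:
Profit = $101 - $47 = $54

$54


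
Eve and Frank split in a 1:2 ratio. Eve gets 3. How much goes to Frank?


Find the multiplier:
3 / 1 = 3
Apply to Frank's share:
2 x 3 = 6

6


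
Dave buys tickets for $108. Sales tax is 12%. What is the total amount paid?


Calculate the tax:
12% of $108 = $12.96
Add tax to price:
$108 + $12.96 = $120.96

$120.96


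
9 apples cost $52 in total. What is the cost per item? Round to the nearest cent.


Total cost: $52
Number of items: 9
Unit price: $52 / 9 = $5.7777... ≈ $5.78

$5.78


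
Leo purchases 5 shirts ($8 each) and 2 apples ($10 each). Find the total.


Cost of shirts:
5 x $8 = $40
Cost of apples:
2 x $10 = $20
Add both:
$40 + $20 = $60

$60


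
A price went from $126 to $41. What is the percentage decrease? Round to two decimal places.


Find the absolute change:
|41 - 126| = 85
Divide by original and multiply by 100:
85 / 126 x 100 = 67.4603...% ≈ 67.46%

67.46%


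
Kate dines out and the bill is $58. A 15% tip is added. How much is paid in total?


Calculate the tip:
15% of $58 = $8.70
Add tip to meal cost:
$58 + $8.70 = $66.70

$66.70


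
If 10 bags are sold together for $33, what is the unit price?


Total cost: $33
Number of items: 10
Unit price: $33 / 10 = $3.30

$3.30


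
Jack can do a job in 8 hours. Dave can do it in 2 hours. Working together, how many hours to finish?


Jack's rate: 1/8 of the job per hour
Dave's rate: 1/2 of the job per hour
Combined rate: 1/8 + 1/2 = 5/8 per hour
Time = 1 / (5/8) = 8/5 = 1.6 hours

1.6 hours


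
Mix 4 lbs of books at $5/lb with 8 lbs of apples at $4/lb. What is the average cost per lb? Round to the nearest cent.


Cost of books:
4 x $5 = $20
Cost of apples:
8 x $4 = $32
Total cost: $20 + $32 = $52
Total weight: 12 lbs
Average: $52 / 12 = $4.3333... ≈ $4.33/lb

$4.33/lb


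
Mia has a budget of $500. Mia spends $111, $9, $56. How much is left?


Add up expenses:
$111 + $9 + $56 = $176
Subtract from budget:
$500 - $176 = $324

$324


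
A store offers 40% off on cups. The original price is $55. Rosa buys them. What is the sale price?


Calculate the discount amount:
40% of $55 = $22
Subtract from original:
$55 - $22 = $33

$33


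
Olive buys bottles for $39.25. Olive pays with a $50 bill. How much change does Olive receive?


Start with the amount paid:
$50
Subtract the price:
$50 - $39.25 = $10.75

$10.75


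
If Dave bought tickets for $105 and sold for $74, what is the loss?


Selling price = $74
Cost price = $105
Loss = cost price - selling price:
Loss = $105 - $74 = $31

$31


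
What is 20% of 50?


Convert percentage to decimal:
20% = 0.2
Multiply:
50 x 0.2 = 10

10


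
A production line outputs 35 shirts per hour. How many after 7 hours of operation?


Production rate: 35 shirts per hour
Time: 7 hours
Total: 35 x 7 = 245 shirts

245 shirts


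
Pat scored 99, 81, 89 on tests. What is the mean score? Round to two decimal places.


Add the scores:
99 + 81 + 89 = 269
Divide by the number of tests:
269 / 3 = 89.6666... ≈ 89.67

89.67


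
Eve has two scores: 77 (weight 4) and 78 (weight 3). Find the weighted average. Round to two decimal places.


Weighted sum:
4 x 77 + 3 x 78 = 542
Total weight:
4 + 3 = 7
Weighted average:
542 / 7 = 77.4285... ≈ 77.43

77.43


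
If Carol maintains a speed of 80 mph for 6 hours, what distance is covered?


Use the formula: distance = speed x time
Speed = 80 mph, Time = 6 hours
80 x 6 = 480 miles

480 miles


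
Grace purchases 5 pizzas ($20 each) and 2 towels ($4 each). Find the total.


Cost of pizzas:
5 x $20 = $100
Cost of towels:
2 x $4 = $8
Add both:
$100 + $8 = $108

$108


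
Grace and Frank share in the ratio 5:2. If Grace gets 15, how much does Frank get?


Find the multiplier:
15 / 5 = 3
Apply to Frank's share:
2 x 3 = 6

6


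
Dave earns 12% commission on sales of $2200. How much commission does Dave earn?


Convert rate to decimal:
12% = 0.12
Multiply by sales:
$2200 x 0.12 = $264

$264


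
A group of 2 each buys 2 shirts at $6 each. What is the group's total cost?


Cost per person:
2 x $6 = $12
Group total:
2 x $12 = $24

$24


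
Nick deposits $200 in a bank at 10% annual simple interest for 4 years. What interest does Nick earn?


Use the formula I = P x R x T / 100
P x R x T = 200 x 10 x 4 = 8000
I = 8000 / 100 = $80

$80


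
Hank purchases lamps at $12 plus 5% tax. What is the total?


Calculate the tax:
5% of $12 = $0.60
Add tax to price:
$12 + $0.60 = $12.60

$12.60


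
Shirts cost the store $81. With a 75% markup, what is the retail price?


Calculate the markup amount:
75% of $81 = $60.75
Add to cost:
$81 + $60.75 = $141.75

$141.75


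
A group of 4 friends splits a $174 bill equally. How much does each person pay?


Total bill: $174
Number of people: 4
Each pays: $174 / 4 = $43.50

$43.50


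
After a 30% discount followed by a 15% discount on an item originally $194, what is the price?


First discount:
30% of $194 = $58.20
Price after first discount:
$194 - $58.20 = $135.80
Second discount:
15% of $135.80 = $20.37
Final price:
$135.80 - $20.37 = $115.43

$115.43


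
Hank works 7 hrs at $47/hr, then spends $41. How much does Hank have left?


Calculate earnings:
7 x $47 = $329
Subtract spending:
$329 - $41 = $288

$288


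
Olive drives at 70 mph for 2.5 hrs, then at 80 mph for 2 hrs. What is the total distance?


Leg 1 distance:
70 x 2.5 = 175 miles
Leg 2 distance:
80 x 2 = 160 miles
Total distance:
175 + 160 = 335 miles

335 miles


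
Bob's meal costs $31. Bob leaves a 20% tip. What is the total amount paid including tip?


Calculate the tip:
20% of $31 = $6.20
Add tip to meal cost:
$31 + $6.20 = $37.20

$37.20


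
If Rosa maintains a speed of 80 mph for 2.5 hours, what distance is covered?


Use the formula: distance = speed x time
Speed = 80 mph, Time = 2.5 hours
80 x 2.5 = 200 miles

200 miles


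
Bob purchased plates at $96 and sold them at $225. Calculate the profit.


Selling price = $225
Cost price = $96
Profit = selling price - cost price:
Profit = $225 - $96 = $129

$129


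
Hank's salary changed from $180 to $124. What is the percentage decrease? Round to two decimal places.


Find the absolute change:
|124 - 180| = 56
Divide by original and multiply by 100:
56 / 180 x 100 = 31.1111...% ≈ 31.11%

31.11%


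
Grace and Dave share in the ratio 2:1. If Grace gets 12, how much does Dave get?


Find the multiplier:
12 / 2 = 6
Apply to Dave's share:
1 x 6 = 6

6


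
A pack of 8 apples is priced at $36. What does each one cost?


Total cost: $36
Number of items: 8
Unit price: $36 / 8 = $4.50

$4.50


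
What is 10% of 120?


Convert percentage to decimal:
10% = 0.1
Multiply:
120 x 0.1 = 12

12


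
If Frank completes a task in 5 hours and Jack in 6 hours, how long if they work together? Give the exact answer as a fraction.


Frank's rate: 1/5 of the job per hour
Jack's rate: 1/6 of the job per hour
Combined rate: 1/5 + 1/6 = 11/30 per hour
Time = 1 / (11/30) = 30/11 hours (≈ 2.73 hours)

30/11 hours


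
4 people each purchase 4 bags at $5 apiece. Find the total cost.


Cost per person:
4 x $5 = $20
Group total:
4 x $20 = $80

$80


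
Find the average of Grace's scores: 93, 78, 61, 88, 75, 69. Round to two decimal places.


Add the scores:
93 + 78 + 61 + 88 + 75 + 69 = 464
Divide by the number of tests:
464 / 6 = 77.3333... ≈ 77.33

77.33


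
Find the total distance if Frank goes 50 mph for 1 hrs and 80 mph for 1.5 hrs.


Leg 1 distance:
50 x 1 = 50 miles
Leg 2 distance:
80 x 1.5 = 120 miles
Total distance:
50 + 120 = 170 miles

170 miles


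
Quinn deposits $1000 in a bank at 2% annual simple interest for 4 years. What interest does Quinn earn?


Use the formula I = P x R x T / 100
P x R x T = 1000 x 2 x 4 = 8000
I = 8000 / 100 = $80

$80


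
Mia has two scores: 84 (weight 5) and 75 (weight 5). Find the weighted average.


Weighted sum:
5 x 84 + 5 x 75 = 795
Total weight:
5 + 5 = 10
Weighted average:
795 / 10 = 79.5

79.5


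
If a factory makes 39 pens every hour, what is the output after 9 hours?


Production rate: 39 pens per hour
Time: 9 hours
Total: 39 x 9 = 351 pens

351 pens


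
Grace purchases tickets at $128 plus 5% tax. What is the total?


Calculate the tax:
5% of $128 = $6.40
Add tax to price:
$128 + $6.40 = $134.40

$134.40


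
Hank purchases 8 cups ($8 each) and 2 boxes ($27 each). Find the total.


Cost of cups:
8 x $8 = $64
Cost of boxes:
2 x $27 = $54
Add both:
$64 + $54 = $118

$118


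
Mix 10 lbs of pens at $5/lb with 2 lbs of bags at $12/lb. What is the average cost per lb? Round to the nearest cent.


Cost of pens:
10 x $5 = $50
Cost of bags:
2 x $12 = $24
Total cost: $50 + $24 = $74
Total weight: 12 lbs
Average: $74 / 12 = $6.1666... ≈ $6.17/lb

$6.17/lb


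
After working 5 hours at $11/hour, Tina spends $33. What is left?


Calculate earnings:
5 x $11 = $55
Subtract spending:
$55 - $33 = $22

$22


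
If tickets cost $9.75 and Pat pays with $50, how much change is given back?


Start with the amount paid:
$50
Subtract the price:
$50 - $9.75 = $40.25

$40.25


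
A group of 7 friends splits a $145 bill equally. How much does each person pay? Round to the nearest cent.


Total bill: $145
Number of people: 7
Each pays: $145 / 7 = $20.7142... ≈ $20.71

$20.71


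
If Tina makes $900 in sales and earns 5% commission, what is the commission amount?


Convert rate to decimal:
5% = 0.05
Multiply by sales:
$900 x 0.05 = $45

$45


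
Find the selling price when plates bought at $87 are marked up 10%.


Calculate the markup amount:
10% of $87 = $8.70
Add to cost:
$87 + $8.70 = $95.70

$95.70


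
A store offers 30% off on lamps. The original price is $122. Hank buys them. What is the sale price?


Calculate the discount amount:
30% of $122 = $36.60
Subtract from original:
$122 - $36.60 = $85.40

$85.40


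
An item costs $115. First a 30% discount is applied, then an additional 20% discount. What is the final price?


First discount:
30% of $115 = $34.50
Price after first discount:
$115 - $34.50 = $80.50
Second discount:
20% of $80.50 = $16.10
Final price:
$80.50 - $16.10 = $64.40

$64.40


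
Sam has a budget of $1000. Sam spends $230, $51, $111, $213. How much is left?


Add up expenses:
$230 + $51 + $111 + $213 = $605
Subtract from budget:
$1000 - $605 = $395

$395


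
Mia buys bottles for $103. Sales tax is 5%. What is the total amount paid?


Calculate the tax:
5% of $103 = $5.15
Add tax to price:
$103 + $5.15 = $108.15

$108.15


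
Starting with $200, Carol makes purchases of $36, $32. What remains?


Add up expenses:
$36 + $32 = $68
Subtract from budget:
$200 - $68 = $132

$132


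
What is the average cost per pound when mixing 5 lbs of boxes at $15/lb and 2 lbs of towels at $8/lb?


Cost of boxes:
5 x $15 = $75
Cost of towels:
2 x $8 = $16
Total cost: $75 + $16 = $91
Total weight: 7 lbs
Average: $91 / 7 = $13/lb

$13/lb


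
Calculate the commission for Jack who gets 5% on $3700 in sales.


Convert rate to decimal:
5% = 0.05
Multiply by sales:
$3700 x 0.05 = $185

$185


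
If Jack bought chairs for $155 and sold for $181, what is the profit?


Selling price = $181
Cost price = $155
Profit = selling price - cost price:
Profit = $181 - $155 = $26

$26


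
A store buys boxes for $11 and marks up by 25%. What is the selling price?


Calculate the markup amount:
25% of $11 = $2.75
Add to cost:
$11 + $2.75 = $13.75

$13.75


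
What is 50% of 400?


Convert percentage to decimal:
50% = 0.5
Multiply:
400 x 0.5 = 200

200


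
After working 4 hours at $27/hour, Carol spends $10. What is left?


Calculate earnings:
4 x $27 = $108
Subtract spending:
$108 - $10 = $98

$98


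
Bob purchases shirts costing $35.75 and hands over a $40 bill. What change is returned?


Start with the amount paid:
$40
Subtract the price:
$40 - $35.75 = $4.25

$4.25


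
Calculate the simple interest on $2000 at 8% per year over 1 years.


Use the formula I = P x R x T / 100
P x R x T = 2000 x 8 x 1 = 16000
I = 16000 / 100 = $160

$160


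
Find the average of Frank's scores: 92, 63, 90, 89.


Add the scores:
92 + 63 + 90 + 89 = 334
Divide by the number of tests:
334 / 4 = 83.5

83.5


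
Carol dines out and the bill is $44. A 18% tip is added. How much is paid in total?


Calculate the tip:
18% of $44 = $7.92
Add tip to meal cost:
$44 + $7.92 = $51.92

$51.92


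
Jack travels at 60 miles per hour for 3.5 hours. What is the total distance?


Use the formula: distance = speed x time
Speed = 60 mph, Time = 3.5 hours
60 x 3.5 = 210 miles

210 miles


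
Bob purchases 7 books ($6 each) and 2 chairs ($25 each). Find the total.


Cost of books:
7 x $6 = $42
Cost of chairs:
2 x $25 = $50
Add both:
$42 + $50 = $92

$92


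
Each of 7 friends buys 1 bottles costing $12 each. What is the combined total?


Cost per person:
1 x $12 = $12
Group total:
7 x $12 = $84

$84


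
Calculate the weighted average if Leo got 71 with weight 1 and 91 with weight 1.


Weighted sum:
1 x 71 + 1 x 91 = 162
Total weight:
1 + 1 = 2
Weighted average:
162 / 2 = 81

81


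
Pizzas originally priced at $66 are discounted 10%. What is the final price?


Calculate the discount amount:
10% of $66 = $6.60
Subtract from original:
$66 - $6.60 = $59.40

$59.40


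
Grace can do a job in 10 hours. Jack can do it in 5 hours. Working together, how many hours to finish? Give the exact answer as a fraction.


Grace's rate: 1/10 of the job per hour
Jack's rate: 1/5 of the job per hour
Combined rate: 1/10 + 1/5 = 3/10 per hour
Time = 1 / (3/10) = 10/3 hours (≈ 3.33 hours)

10/3 hours


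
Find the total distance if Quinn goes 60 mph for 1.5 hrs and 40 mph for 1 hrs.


Leg 1 distance:
60 x 1.5 = 90 miles
Leg 2 distance:
40 x 1 = 40 miles
Total distance:
90 + 40 = 130 miles

130 miles


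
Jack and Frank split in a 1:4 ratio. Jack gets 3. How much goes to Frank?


Find the multiplier:
3 / 1 = 3
Apply to Frank's share:
4 x 3 = 12

12


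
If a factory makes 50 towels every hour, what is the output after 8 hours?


Production rate: 50 towels per hour
Time: 8 hours
Total: 50 x 8 = 400 towels

400 towels


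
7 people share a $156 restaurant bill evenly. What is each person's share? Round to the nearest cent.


Total bill: $156
Number of people: 7
Each pays: $156 / 7 = $22.2857... ≈ $22.29

$22.29
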